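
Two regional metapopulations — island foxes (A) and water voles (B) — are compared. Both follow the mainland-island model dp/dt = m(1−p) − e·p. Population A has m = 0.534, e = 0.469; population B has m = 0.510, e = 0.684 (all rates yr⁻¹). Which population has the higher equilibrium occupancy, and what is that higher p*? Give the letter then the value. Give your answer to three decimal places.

A: p*_A = m/(m+e) = 0.534/1.0030 = 0.5324.
B: p*_B = 0.510/1.1940 = 0.4271.
A is higher at 0.5324.

A, 0.532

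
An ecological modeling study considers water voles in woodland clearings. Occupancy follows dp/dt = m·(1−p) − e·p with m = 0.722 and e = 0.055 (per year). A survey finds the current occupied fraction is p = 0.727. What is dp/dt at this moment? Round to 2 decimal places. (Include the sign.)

0.16

Colonization term: m·(1−p) = 0.722×0.2730 = 0.19711.
Extinction term: e·p = 0.03998.
dp/dt = 0.19711 − 0.03998 = 0.15712.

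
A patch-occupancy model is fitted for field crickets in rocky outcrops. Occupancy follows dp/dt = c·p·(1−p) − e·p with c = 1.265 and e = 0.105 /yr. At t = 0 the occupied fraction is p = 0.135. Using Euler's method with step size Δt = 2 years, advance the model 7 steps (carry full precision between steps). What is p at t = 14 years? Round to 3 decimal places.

0.880

Update rule: p ← p + [c·p·(1−p) − e·p]·Δt with Δt = 2.
  1  |  dp/dt·Δt = +0.267091  |  p_1 = 0.402091
  2  |  dp/dt·Δt = +0.523808  |  p_2 = 0.925899
  3  |  dp/dt·Δt = -0.020854  |  p_3 = 0.905044
  4  |  dp/dt·Δt = +0.027367  |  p_4 = 0.932411
  5  |  dp/dt·Δt = -0.036364  |  p_5 = 0.896047
  6  |  dp/dt·Δt = +0.047491  |  p_6 = 0.943538
  7  |  dp/dt·Δt = -0.063361  |  p_7 = 0.880178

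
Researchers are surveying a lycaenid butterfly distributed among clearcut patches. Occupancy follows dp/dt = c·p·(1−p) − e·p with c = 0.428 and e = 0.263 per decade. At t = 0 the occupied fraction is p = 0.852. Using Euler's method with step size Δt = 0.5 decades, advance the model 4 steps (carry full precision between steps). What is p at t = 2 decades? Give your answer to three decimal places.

0.618

Update rule: p ← p + [c·p·(1−p) − e·p]·Δt with Δt = 0.5.
step 1: Δp = -0.08505, p = 0.76695
step 2: Δp = -0.06260, p = 0.70434
step 3: Δp = -0.04806, p = 0.65629
step 4: Δp = -0.03803, p = 0.61826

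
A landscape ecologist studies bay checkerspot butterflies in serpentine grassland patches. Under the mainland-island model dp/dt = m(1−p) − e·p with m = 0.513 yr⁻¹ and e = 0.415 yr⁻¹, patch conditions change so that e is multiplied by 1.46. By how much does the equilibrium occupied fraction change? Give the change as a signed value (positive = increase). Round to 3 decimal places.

-0.094

Before: p* = 0.513/(0.513+0.415) = 0.5528.
After: m = 0.513, e = 0.6059; p* = 0.513/1.1189 = 0.4585.
Δp* = 0.4585 − 0.5528 = -0.0943.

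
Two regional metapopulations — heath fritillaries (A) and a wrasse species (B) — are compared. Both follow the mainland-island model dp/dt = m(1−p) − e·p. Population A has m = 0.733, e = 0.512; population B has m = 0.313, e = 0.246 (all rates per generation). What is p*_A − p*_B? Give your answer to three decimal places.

0.029

A: p*_A = m/(m+e) = 0.733/1.2450 = 0.5888.
B: p*_B = 0.313/0.5590 = 0.5599.
p*_A − p*_B = 0.5888 − 0.5599 = 0.0288.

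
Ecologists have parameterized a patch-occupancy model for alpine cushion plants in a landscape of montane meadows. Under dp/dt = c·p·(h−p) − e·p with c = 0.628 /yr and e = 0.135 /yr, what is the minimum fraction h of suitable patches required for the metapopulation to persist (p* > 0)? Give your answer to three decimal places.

p* = h − e/c is positive only when h > e/c.
h_min = e/c = 0.135/0.628 = 0.2150.

0.215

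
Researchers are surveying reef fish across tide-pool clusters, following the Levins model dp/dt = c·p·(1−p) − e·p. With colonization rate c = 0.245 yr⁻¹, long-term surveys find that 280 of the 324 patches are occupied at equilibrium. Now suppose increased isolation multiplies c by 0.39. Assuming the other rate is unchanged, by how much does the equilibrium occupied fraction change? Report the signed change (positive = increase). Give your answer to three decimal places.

Observed p* = 280/324 = 0.86420.
Balance c(1−p*) = e gives e = 0.245×(1 − 0.86420) = 0.03327.
New p* = 1 − e/c = 1 − 0.03327/0.09555 = 0.65181.
Δp* = 0.65181 − 0.86420 = -0.21239.

-0.212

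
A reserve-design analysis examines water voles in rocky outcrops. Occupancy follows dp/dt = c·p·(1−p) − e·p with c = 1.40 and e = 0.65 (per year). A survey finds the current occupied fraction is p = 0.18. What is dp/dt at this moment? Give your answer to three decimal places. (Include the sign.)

Colonization term: c·p·(1−p) = 1.40×0.18×0.8200 = 0.20664.
Extinction term: e·p = 0.11700.
dp/dt = 0.20664 − 0.11700 = 0.08964.

0.090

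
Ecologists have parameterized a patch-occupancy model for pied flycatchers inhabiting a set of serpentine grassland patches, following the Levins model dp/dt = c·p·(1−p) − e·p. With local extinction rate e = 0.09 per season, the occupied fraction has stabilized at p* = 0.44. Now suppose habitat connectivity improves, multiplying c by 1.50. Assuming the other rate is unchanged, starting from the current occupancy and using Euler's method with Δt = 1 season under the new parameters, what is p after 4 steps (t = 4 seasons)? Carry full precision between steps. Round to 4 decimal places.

Balance c(1−p*) = e gives c = e/(1 − 0.44000) = 0.09/0.56000 = 0.16071.
Starting from p₀ = 0.44000; update p ← p + (dp/dt)·Δt with the new parameters.
p: 0.44000 → 0.45980  (Δp = +0.01980)
p: 0.45980 → 0.47830  (Δp = +0.01850)
p: 0.47830 → 0.49540  (Δp = +0.01711)
p: 0.49540 → 0.51108  (Δp = +0.01568)

0.5111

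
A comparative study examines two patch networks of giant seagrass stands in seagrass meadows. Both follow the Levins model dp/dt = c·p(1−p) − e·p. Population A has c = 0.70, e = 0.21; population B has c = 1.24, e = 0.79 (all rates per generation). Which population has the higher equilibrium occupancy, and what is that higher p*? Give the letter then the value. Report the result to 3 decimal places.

A, 0.700

A: p*_A = 1 − 0.21/0.70 = 0.7000.
B: p*_B = 1 − 0.79/1.24 = 0.3629.
A is higher at 0.7000.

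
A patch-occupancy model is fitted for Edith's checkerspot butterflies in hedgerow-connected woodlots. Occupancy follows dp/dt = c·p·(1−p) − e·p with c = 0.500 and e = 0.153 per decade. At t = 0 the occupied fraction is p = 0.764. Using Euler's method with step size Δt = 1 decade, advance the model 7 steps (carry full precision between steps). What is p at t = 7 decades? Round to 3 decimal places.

0.697

Update rule: p ← p + [c·p·(1−p) − e·p]·Δt with Δt = 1.
t = 1: p = 0.76400 + (-0.02674) = 0.73726
t = 2: p = 0.73726 + (-0.01595) = 0.72131
t = 3: p = 0.72131 + (-0.00985) = 0.71146
t = 4: p = 0.71146 + (-0.00621) = 0.70525
t = 5: p = 0.70525 + (-0.00397) = 0.70128
t = 6: p = 0.70128 + (-0.00255) = 0.69873
t = 7: p = 0.69873 + (-0.00165) = 0.69708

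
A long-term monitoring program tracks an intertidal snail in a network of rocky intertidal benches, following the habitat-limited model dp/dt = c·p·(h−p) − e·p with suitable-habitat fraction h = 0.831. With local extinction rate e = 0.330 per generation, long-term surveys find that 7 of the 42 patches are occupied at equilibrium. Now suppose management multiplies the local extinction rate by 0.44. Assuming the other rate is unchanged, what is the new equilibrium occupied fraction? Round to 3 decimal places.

Observed p* = 7/42 = 0.16667.
Balance c(h−p*) = e gives c = e/(0.831 − 0.16667) = 0.330/0.66433 = 0.49674.
New p* = 0.831 − e/c = 0.831 − 0.14520/0.49674 = 0.53869.

0.539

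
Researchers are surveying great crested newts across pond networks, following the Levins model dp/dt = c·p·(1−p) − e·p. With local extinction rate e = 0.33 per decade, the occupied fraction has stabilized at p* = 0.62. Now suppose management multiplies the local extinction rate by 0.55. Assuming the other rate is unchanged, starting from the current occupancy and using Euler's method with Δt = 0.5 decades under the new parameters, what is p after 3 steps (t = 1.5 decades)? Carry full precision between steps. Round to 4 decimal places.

0.7293

Balance c(1−p*) = e gives c = e/(1 − 0.62000) = 0.33/0.38000 = 0.86842.
Starting from p₀ = 0.62000; update p ← p + (dp/dt)·Δt with the new parameters.
  1  |  dp/dt·Δt = +0.046035  |  p_1 = 0.666035
  2  |  dp/dt·Δt = +0.036140  |  p_2 = 0.702175
  3  |  dp/dt·Δt = +0.027082  |  p_3 = 0.729257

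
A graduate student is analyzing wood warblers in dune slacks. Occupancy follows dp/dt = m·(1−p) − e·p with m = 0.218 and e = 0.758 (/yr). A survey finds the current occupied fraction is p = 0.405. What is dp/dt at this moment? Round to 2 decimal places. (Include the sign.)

-0.18

Colonization term: m·(1−p) = 0.218×0.5950 = 0.12971.
Extinction term: e·p = 0.30699.
dp/dt = 0.12971 − 0.30699 = -0.17728.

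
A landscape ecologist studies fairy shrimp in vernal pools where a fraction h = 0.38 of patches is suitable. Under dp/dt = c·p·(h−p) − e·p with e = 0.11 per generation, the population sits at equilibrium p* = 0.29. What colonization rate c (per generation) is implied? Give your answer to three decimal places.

At equilibrium c(h−p*) = e, so c = e/(h−p*).
c = 0.11/(0.38 − 0.29) = 0.11/0.0900 = 1.2222.

1.222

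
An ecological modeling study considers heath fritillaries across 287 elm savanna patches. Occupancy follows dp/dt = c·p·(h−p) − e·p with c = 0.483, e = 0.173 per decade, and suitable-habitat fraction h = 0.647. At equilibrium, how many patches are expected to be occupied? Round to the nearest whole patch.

p* = h − e/c = 0.647 − 0.3582 = 0.2888.
Expected occupied patches = N × p* = 287 × 0.2888 = 82.89 ≈ 83.

83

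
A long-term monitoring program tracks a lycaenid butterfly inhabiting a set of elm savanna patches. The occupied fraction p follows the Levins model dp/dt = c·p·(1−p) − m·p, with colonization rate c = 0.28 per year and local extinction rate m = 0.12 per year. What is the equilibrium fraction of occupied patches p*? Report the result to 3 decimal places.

At equilibrium, colonization balances extinction: c·p*·(1−p*) = m·p*.
So p* = 1 − m/c = 1 − 0.12/0.28 = 1 − 0.4286 = 0.5714.

0.571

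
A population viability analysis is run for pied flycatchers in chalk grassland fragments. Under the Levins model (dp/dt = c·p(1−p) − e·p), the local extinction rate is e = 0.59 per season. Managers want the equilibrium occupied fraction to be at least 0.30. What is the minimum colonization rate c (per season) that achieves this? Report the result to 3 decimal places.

0.843

p* = 1 − e/c ≥ 0.30 requires e/c ≤ 0.7000, i.e. c ≥ e/0.7000.
c_min = 0.59/0.7000 = 0.8429.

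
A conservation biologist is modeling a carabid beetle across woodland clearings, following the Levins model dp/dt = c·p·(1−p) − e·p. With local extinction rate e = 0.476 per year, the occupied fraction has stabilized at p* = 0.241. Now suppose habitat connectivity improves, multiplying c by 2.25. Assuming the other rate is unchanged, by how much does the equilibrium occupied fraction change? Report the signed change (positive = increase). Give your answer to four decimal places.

Balance c(1−p*) = e gives c = e/(1 − 0.24100) = 0.476/0.75900 = 0.62714.
New p* = 1 − e/c = 1 − 0.47600/1.41107 = 0.66267.
Δp* = 0.66267 − 0.24100 = +0.42167.

0.4217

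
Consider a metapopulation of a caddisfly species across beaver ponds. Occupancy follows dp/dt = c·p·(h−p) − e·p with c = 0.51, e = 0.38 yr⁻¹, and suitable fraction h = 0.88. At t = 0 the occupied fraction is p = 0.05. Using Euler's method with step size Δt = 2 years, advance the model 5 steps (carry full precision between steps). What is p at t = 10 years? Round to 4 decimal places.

0.0726

Update rule: p ← p + [c·p·(h−p) − e·p]·Δt with Δt = 2.
p: 0.05000 → 0.05433  (Δp = +0.00433)
p: 0.05433 → 0.05880  (Δp = +0.00447)
p: 0.05880 → 0.06336  (Δp = +0.00456)
p: 0.06336 → 0.06798  (Δp = +0.00462)
p: 0.06798 → 0.07262  (Δp = +0.00464)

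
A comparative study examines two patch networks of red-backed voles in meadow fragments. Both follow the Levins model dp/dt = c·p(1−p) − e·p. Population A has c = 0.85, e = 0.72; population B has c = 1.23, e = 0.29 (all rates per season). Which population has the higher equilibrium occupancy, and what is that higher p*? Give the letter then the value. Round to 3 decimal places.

A: p*_A = 1 − 0.72/0.85 = 0.1529.
B: p*_B = 1 − 0.29/1.23 = 0.7642.
B is higher at 0.7642.

B, 0.764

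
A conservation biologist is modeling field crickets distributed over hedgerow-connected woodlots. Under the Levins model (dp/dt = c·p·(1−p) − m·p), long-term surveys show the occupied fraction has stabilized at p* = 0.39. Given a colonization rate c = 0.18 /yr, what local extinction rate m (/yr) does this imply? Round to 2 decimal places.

0.11

At equilibrium c(1−p*) = m.
m = 0.18 × (1 − 0.39) = 0.18 × 0.6100 = 0.1098.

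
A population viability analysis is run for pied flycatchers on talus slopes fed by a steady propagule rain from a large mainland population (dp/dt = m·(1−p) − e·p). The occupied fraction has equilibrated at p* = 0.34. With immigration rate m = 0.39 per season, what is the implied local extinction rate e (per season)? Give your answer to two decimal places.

0.76

At equilibrium m(1−p*) = e·p*, so e = m(1−p*)/p*.
e = 0.39 × 0.6600 / 0.34 = 0.7571.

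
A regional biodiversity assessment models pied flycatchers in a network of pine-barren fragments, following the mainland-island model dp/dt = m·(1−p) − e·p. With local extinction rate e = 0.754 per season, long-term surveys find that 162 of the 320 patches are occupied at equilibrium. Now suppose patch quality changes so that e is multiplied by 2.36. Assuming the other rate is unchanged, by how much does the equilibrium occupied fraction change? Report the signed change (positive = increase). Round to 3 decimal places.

Observed p* = 162/320 = 0.50625.
Balance m(1−p*) = e·p* gives m = e·p*/(1−p*) = 0.754×0.50625/0.49375 = 0.77309.
New p* = m/(m+e) = 0.77309/(0.77309+1.77944) = 0.30287.
Δp* = 0.30287 − 0.50625 = -0.20338.

-0.203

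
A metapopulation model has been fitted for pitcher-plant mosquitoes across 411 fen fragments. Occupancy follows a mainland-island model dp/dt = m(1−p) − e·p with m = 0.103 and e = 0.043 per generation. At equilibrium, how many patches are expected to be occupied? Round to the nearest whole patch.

p* = m/(m+e) = 0.103/0.1460 = 0.7055.
Expected occupied patches = N × p* = 411 × 0.7055 = 289.95 ≈ 290.

290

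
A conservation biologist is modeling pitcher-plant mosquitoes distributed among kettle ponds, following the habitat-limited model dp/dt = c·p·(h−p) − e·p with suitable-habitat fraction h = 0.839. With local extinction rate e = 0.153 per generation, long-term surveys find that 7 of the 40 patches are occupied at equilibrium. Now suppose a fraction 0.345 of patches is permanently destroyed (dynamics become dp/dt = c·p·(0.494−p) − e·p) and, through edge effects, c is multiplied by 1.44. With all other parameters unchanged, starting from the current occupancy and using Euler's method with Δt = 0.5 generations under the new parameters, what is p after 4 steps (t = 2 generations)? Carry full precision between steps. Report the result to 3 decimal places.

Observed p* = 7/40 = 0.17500.
Balance c(h−p*) = e gives c = e/(0.839 − 0.17500) = 0.153/0.66400 = 0.23042.
Starting from p₀ = 0.17500; update p ← p + (dp/dt)·Δt with the new parameters.
step 1: Δp = -0.00413, p = 0.17087
step 2: Δp = -0.00391, p = 0.16696
step 3: Δp = -0.00371, p = 0.16325
step 4: Δp = -0.00353, p = 0.15972

0.160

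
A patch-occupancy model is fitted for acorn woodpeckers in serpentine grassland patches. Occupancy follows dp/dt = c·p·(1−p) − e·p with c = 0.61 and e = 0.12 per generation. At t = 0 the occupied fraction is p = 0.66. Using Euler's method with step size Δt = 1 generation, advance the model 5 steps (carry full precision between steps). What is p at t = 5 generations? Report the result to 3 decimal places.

Update rule: p ← p + [c·p·(1−p) − e·p]·Δt with Δt = 1.
step 1: Δp = +0.05768, p = 0.71768
step 2: Δp = +0.03747, p = 0.75516
step 3: Δp = +0.02217, p = 0.77732
step 4: Δp = +0.01231, p = 0.78963
step 5: Δp = +0.00657, p = 0.79620

0.796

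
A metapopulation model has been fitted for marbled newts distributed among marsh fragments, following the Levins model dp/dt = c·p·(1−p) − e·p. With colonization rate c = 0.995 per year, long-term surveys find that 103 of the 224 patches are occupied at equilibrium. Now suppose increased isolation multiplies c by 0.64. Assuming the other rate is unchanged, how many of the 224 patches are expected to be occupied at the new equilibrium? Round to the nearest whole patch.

Observed p* = 103/224 = 0.45982.
Balance c(1−p*) = e gives e = 0.995×(1 − 0.45982) = 0.53748.
New p* = 1 − e/c = 1 − 0.53748/0.63680 = 0.15597.
Expected occupied = 224 × 0.15597 = 34.94 ≈ 35.

35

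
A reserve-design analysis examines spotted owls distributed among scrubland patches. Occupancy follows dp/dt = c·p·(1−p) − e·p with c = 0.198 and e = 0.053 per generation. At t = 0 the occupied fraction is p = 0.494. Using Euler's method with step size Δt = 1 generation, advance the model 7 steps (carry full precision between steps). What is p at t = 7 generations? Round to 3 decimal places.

Update rule: p ← p + [c·p·(1−p) − e·p]·Δt with Δt = 1.
t = 1: p = 0.49400 + (+0.02331) = 0.51731
t = 2: p = 0.51731 + (+0.02202) = 0.53933
t = 3: p = 0.53933 + (+0.02061) = 0.55994
t = 4: p = 0.55994 + (+0.01911) = 0.57905
t = 5: p = 0.57905 + (+0.01757) = 0.59663
t = 6: p = 0.59663 + (+0.01603) = 0.61266
t = 7: p = 0.61266 + (+0.01452) = 0.62717

0.627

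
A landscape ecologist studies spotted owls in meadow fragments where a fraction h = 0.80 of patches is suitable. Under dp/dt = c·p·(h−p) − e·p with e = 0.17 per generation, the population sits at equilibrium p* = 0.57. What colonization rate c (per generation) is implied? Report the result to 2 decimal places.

0.74

At equilibrium c(h−p*) = e, so c = e/(h−p*).
c = 0.17/(0.80 − 0.57) = 0.17/0.2300 = 0.7391.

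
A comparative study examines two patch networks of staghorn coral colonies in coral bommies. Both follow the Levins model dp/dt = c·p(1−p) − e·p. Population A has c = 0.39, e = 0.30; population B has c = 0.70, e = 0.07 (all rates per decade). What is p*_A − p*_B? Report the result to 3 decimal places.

-0.669

A: p*_A = 1 − 0.30/0.39 = 0.2308.
B: p*_B = 1 − 0.07/0.70 = 0.9000.
p*_A − p*_B = 0.2308 − 0.9000 = -0.6692.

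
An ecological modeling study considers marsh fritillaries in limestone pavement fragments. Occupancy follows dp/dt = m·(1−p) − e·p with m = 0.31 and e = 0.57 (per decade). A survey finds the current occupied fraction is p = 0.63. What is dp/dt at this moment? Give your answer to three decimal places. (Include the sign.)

-0.244

Colonization term: m·(1−p) = 0.31×0.3700 = 0.11470.
Extinction term: e·p = 0.35910.
dp/dt = 0.11470 − 0.35910 = -0.24440.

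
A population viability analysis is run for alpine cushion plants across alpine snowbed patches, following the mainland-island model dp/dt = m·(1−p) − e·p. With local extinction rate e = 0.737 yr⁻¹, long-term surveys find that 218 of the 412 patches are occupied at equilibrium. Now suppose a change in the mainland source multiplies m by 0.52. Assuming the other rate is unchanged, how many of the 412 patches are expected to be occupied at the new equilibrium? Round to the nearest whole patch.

152

Observed p* = 218/412 = 0.52913.
Balance m(1−p*) = e·p* gives m = e·p*/(1−p*) = 0.737×0.52913/0.47087 = 0.82819.
New p* = m/(m+e) = 0.43066/(0.43066+0.73700) = 0.36882.
Expected occupied = 412 × 0.36882 = 151.95 ≈ 152.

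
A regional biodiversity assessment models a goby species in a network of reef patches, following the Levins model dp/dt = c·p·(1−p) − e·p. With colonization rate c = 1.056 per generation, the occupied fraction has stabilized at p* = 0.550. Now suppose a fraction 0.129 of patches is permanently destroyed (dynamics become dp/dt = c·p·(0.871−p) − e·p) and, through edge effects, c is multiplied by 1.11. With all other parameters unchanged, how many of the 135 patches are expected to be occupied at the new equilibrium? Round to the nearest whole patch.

Balance c(1−p*) = e gives e = 1.056×(1 − 0.55000) = 0.47520.
New p* = 0.871 − e/c = 0.871 − 0.47520/1.17216 = 0.46559.
Expected occupied = 135 × 0.46559 = 62.85 ≈ 63.

63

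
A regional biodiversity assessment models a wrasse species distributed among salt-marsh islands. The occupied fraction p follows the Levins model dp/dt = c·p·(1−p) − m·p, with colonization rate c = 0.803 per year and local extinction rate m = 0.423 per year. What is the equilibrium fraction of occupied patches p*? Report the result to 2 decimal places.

0.47

At equilibrium, colonization balances extinction: c·p*·(1−p*) = m·p*.
So p* = 1 − m/c = 1 − 0.423/0.803 = 1 − 0.5268 = 0.4732.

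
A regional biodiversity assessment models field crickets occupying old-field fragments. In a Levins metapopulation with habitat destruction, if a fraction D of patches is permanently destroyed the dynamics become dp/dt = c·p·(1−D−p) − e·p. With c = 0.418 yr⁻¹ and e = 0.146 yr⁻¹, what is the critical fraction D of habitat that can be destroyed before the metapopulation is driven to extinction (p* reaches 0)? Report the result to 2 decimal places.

The nontrivial equilibrium is p* = (1−D) − e/c; extinction occurs when this hits zero.
So D_crit = 1 − e/c = 1 − 0.146/0.418 = 1 − 0.3493 = 0.6507.
This equals the undisturbed p*, a classic result of Lande's extension.

0.65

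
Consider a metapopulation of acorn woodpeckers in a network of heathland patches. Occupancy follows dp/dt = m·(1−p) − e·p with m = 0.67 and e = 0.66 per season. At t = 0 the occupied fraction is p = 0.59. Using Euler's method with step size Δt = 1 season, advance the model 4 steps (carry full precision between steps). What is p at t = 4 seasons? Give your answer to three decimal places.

0.505

Update rule: p ← p + [m·(1−p) − e·p]·Δt with Δt = 1.
t = 1: p = 0.59000 + (-0.11470) = 0.47530
t = 2: p = 0.47530 + (+0.03785) = 0.51315
t = 3: p = 0.51315 + (-0.01249) = 0.50066
t = 4: p = 0.50066 + (+0.00412) = 0.50478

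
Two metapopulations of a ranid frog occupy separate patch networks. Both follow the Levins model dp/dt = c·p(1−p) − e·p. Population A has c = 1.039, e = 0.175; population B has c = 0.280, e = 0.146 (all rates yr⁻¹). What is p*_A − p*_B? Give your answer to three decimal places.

0.353

A: p*_A = 1 − 0.175/1.039 = 0.8316.
B: p*_B = 1 − 0.146/0.280 = 0.4786.
p*_A − p*_B = 0.8316 − 0.4786 = 0.3530.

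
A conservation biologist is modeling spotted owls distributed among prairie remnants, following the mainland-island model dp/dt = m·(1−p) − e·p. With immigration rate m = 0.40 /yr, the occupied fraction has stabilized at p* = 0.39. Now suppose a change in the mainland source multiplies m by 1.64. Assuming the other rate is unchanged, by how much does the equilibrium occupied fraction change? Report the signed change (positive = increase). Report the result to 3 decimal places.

Balance m(1−p*) = e·p* gives e = m(1−p*)/p* = 0.40×0.61000/0.39000 = 0.62564.
New p* = m/(m+e) = 0.65600/(0.65600+0.62564) = 0.51184.
Δp* = 0.51184 − 0.39000 = +0.12184.

0.122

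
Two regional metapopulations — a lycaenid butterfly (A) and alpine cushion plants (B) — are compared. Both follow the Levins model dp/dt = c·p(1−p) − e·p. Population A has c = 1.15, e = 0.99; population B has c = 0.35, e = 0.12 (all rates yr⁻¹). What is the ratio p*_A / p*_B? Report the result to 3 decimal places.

A: p*_A = 1 − 0.99/1.15 = 0.1391.
B: p*_B = 1 − 0.12/0.35 = 0.6571.
p*_A / p*_B = 0.1391/0.6571 = 0.2117.

0.212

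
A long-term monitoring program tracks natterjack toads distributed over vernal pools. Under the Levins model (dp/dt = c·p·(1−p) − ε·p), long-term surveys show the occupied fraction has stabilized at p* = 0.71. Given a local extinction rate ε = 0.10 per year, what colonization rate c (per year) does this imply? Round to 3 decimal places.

0.345

At equilibrium c(1−p*) = ε, so c = ε/(1−p*).
c = 0.10/(1 − 0.71) = 0.10/0.2900 = 0.3448.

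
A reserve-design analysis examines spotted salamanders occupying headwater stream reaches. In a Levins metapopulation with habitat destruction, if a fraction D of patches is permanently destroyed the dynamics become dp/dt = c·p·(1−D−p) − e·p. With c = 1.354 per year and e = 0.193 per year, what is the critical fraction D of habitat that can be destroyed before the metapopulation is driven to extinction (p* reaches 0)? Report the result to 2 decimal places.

0.86

The nontrivial equilibrium is p* = (1−D) − e/c; extinction occurs when this hits zero.
So D_crit = 1 − e/c = 1 − 0.193/1.354 = 1 − 0.1425 = 0.8575.
This equals the undisturbed p*, a classic result of Lande's extension.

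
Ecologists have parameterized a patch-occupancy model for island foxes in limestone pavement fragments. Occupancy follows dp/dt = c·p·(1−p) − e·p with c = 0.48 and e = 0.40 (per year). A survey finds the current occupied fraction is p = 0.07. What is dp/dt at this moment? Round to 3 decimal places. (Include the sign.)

Colonization term: c·p·(1−p) = 0.48×0.07×0.9300 = 0.03125.
Extinction term: e·p = 0.02800.
dp/dt = 0.03125 − 0.02800 = 0.00325.

0.003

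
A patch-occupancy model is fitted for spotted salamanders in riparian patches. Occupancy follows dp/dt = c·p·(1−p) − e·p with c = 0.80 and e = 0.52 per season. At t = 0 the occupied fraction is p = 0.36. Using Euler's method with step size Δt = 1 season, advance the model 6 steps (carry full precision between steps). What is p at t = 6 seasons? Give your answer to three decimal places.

0.351

Update rule: p ← p + [c·p·(1−p) − e·p]·Δt with Δt = 1.
p: 0.36000 → 0.35712  (Δp = -0.00288)
p: 0.35712 → 0.35509  (Δp = -0.00203)
p: 0.35509 → 0.35364  (Δp = -0.00144)
p: 0.35364 → 0.35261  (Δp = -0.00103)
p: 0.35261 → 0.35187  (Δp = -0.00074)
p: 0.35187 → 0.35135  (Δp = -0.00053)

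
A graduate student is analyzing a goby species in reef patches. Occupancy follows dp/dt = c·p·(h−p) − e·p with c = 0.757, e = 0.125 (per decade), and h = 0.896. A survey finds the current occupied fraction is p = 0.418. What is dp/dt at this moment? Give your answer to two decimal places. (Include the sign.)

0.10

Colonization term: c·p·(h−p) = 0.757×0.418×0.4780 = 0.15125.
Extinction term: e·p = 0.05225.
dp/dt = 0.15125 − 0.05225 = 0.09900.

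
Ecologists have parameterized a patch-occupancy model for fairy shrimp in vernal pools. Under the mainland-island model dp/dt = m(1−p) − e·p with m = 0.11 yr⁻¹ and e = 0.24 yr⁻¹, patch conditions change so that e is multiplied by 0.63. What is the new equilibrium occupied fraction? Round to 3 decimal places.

Before: p* = 0.11/(0.11+0.24) = 0.3143.
After: m = 0.11, e = 0.1512; p* = 0.11/0.2612 = 0.4211.

0.421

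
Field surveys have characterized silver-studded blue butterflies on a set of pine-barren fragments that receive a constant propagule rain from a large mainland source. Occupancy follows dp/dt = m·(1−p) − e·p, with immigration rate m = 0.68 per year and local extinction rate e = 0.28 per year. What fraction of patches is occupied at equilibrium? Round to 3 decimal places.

0.708

At equilibrium the propagule rain into empty patches balances local extinction: m(1−p*) = e·p*.
p* = m/(m+e) = 0.68/(0.68+0.28) = 0.68/0.9600 = 0.7083.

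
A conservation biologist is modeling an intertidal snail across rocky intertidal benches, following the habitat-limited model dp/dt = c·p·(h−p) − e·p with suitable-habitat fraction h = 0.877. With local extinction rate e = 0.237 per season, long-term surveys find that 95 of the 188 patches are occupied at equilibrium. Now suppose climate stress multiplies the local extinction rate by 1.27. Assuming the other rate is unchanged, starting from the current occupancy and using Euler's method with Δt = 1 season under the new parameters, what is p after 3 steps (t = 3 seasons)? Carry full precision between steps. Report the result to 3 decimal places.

0.439

Observed p* = 95/188 = 0.50532.
Balance c(h−p*) = e gives c = e/(0.877 − 0.50532) = 0.237/0.37168 = 0.63764.
Starting from p₀ = 0.50532; update p ← p + (dp/dt)·Δt with the new parameters.
t = 1: p = 0.50532 + (-0.03234) = 0.47298
t = 2: p = 0.47298 + (-0.02051) = 0.45247
t = 3: p = 0.45247 + (-0.01371) = 0.43876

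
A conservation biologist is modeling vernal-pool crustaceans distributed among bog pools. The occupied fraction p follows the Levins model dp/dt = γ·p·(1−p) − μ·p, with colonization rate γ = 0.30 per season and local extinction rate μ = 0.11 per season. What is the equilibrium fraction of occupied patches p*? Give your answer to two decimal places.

0.63

Setting dp/dt = 0 and dividing through by p* gives γ·(1−p*) = μ.
So p* = 1 − μ/γ = 1 − 0.11/0.30 = 1 − 0.3667 = 0.6333.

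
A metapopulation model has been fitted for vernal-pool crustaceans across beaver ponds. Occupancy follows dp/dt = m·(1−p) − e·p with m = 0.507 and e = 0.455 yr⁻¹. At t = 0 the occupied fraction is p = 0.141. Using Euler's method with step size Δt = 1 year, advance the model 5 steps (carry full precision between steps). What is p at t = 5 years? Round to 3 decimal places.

Update rule: p ← p + [m·(1−p) − e·p]·Δt with Δt = 1.
t = 1: p = 0.14100 + (+0.37136) = 0.51236
t = 2: p = 0.51236 + (+0.01411) = 0.52647
t = 3: p = 0.52647 + (+0.00054) = 0.52701
t = 4: p = 0.52701 + (+0.00002) = 0.52703
t = 5: p = 0.52703 + (+0.00000) = 0.52703

0.527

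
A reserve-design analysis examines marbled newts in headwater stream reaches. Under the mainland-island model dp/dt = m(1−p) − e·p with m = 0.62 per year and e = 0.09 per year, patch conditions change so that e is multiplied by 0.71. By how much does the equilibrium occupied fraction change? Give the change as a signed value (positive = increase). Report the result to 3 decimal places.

Before: p* = 0.62/(0.62+0.09) = 0.8732.
After: m = 0.62, e = 0.0639; p* = 0.62/0.6839 = 0.9066.
Δp* = 0.9066 − 0.8732 = +0.0333.

0.033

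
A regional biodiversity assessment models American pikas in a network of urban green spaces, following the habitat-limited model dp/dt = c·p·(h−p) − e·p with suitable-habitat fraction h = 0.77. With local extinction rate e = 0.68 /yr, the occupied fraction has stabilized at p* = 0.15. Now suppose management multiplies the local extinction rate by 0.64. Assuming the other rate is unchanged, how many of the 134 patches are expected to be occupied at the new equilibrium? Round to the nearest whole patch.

Balance c(h−p*) = e gives c = e/(0.77 − 0.15000) = 0.68/0.62000 = 1.09677.
New p* = 0.77 − e/c = 0.77 − 0.43520/1.09677 = 0.37320.
Expected occupied = 134 × 0.37320 = 50.01 ≈ 50.

50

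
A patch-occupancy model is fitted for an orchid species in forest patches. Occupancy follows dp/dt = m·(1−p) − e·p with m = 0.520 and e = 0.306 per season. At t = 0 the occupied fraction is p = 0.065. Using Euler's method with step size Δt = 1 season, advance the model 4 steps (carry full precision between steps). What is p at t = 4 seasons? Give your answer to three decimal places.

0.629

Update rule: p ← p + [m·(1−p) − e·p]·Δt with Δt = 1.
  1  |  dp/dt·Δt = +0.466310  |  p_1 = 0.531310
  2  |  dp/dt·Δt = +0.081138  |  p_2 = 0.612448
  3  |  dp/dt·Δt = +0.014118  |  p_3 = 0.626566
  4  |  dp/dt·Δt = +0.002457  |  p_4 = 0.629022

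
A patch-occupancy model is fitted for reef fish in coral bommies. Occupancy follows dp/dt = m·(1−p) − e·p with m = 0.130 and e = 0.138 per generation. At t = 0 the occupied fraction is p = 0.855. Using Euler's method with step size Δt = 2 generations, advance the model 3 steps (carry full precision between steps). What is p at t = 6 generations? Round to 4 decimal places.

0.5220

Update rule: p ← p + [m·(1−p) − e·p]·Δt with Δt = 2.
p: 0.85500 → 0.65672  (Δp = -0.19828)
p: 0.65672 → 0.56472  (Δp = -0.09200)
p: 0.56472 → 0.52203  (Δp = -0.04269)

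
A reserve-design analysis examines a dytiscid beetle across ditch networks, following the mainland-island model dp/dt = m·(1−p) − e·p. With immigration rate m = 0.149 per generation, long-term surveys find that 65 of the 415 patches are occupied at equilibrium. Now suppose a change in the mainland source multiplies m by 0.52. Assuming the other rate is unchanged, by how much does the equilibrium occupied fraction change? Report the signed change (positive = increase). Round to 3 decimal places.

-0.069

Observed p* = 65/415 = 0.15663.
Balance m(1−p*) = e·p* gives e = m(1−p*)/p* = 0.149×0.84337/0.15663 = 0.80229.
New p* = m/(m+e) = 0.07748/(0.07748+0.80229) = 0.08807.
Δp* = 0.08807 − 0.15663 = -0.06856.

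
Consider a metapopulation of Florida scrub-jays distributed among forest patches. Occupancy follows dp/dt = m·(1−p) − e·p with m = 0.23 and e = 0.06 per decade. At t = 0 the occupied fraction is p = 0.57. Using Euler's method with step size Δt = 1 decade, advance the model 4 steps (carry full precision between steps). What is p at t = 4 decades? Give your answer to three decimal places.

0.736

Update rule: p ← p + [m·(1−p) − e·p]·Δt with Δt = 1.
step 1: Δp = +0.06470, p = 0.63470
step 2: Δp = +0.04594, p = 0.68064
step 3: Δp = +0.03262, p = 0.71325
step 4: Δp = +0.02316, p = 0.73641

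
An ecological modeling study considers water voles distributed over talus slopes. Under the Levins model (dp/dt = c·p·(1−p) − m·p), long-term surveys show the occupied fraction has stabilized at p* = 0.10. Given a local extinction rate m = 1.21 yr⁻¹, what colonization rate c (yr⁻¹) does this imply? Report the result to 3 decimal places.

At equilibrium c(1−p*) = m, so c = m/(1−p*).
c = 1.21/(1 − 0.10) = 1.21/0.9000 = 1.3444.

1.344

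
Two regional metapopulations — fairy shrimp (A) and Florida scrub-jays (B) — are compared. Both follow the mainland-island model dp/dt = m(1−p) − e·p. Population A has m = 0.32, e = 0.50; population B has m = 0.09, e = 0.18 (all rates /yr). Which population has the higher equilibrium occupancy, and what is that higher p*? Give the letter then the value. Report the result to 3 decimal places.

A, 0.390

A: p*_A = m/(m+e) = 0.32/0.8200 = 0.3902.
B: p*_B = 0.09/0.2700 = 0.3333.
A is higher at 0.3902.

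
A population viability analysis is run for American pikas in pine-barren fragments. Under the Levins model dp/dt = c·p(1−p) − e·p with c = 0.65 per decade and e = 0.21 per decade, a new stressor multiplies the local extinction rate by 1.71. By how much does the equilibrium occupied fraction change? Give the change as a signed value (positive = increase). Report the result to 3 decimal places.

-0.229

Before: p* = 1 − 0.21/0.65 = 0.6769.
After the change, c = 0.65, e = 0.3591, so p* = 1 − 0.3591/0.65 = 0.4475.
Δp* = 0.4475 − 0.6769 = -0.2294.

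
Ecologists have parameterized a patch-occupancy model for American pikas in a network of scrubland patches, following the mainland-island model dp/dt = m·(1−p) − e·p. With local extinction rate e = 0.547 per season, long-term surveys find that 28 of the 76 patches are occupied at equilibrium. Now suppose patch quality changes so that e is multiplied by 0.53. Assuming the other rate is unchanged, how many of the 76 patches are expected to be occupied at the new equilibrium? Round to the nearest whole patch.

40

Observed p* = 28/76 = 0.36842.
Balance m(1−p*) = e·p* gives m = e·p*/(1−p*) = 0.547×0.36842/0.63158 = 0.31908.
New p* = m/(m+e) = 0.31908/(0.31908+0.28991) = 0.52395.
Expected occupied = 76 × 0.52395 = 39.82 ≈ 40.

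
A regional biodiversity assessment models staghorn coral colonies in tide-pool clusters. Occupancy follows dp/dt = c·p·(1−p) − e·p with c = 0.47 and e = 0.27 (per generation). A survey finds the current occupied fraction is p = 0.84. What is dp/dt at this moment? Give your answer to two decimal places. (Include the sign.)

-0.16

Colonization term: c·p·(1−p) = 0.47×0.84×0.1600 = 0.06317.
Extinction term: e·p = 0.22680.
dp/dt = 0.06317 − 0.22680 = -0.16363.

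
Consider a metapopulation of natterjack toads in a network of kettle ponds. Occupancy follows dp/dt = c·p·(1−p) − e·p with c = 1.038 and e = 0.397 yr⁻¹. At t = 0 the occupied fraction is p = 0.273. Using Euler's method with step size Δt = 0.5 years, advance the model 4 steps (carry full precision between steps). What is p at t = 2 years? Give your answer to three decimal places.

0.462

Update rule: p ← p + [c·p·(1−p) − e·p]·Δt with Δt = 0.5.
t = 0.5: p = 0.27300 + (+0.04882) = 0.32182
t = 1: p = 0.32182 + (+0.04939) = 0.37121
t = 1.5: p = 0.37121 + (+0.04746) = 0.41866
t = 2: p = 0.41866 + (+0.04321) = 0.46188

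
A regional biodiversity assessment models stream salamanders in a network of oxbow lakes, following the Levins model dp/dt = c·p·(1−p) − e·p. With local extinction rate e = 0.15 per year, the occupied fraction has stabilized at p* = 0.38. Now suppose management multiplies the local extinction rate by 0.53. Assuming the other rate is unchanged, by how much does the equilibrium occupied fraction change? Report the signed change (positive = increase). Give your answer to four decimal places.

Balance c(1−p*) = e gives c = e/(1 − 0.38000) = 0.15/0.62000 = 0.24194.
New p* = 1 − e/c = 1 − 0.07950/0.24194 = 0.67141.
Δp* = 0.67141 − 0.38000 = +0.29141.

0.2914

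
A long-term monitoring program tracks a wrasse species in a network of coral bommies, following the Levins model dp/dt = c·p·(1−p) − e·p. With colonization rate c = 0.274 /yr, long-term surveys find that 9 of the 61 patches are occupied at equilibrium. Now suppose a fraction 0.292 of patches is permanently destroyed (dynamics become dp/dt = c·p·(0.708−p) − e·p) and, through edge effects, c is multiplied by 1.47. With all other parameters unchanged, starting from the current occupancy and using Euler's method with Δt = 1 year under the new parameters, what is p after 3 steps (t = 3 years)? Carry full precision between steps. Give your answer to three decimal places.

Observed p* = 9/61 = 0.14754.
Balance c(1−p*) = e gives e = 0.274×(1 − 0.14754) = 0.23357.
Starting from p₀ = 0.14754; update p ← p + (dp/dt)·Δt with the new parameters.
  1  |  dp/dt·Δt = -0.001156  |  p_1 = 0.146385
  2  |  dp/dt·Δt = -0.001078  |  p_2 = 0.145307
  3  |  dp/dt·Δt = -0.001007  |  p_3 = 0.144300

0.144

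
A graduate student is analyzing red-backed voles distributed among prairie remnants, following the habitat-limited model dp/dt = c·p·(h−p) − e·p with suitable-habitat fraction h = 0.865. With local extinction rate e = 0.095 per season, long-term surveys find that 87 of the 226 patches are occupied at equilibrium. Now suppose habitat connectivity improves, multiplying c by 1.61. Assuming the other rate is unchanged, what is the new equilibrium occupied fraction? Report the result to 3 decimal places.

0.567

Observed p* = 87/226 = 0.38496.
Balance c(h−p*) = e gives c = e/(0.865 − 0.38496) = 0.095/0.48004 = 0.19790.
New p* = 0.865 − e/c = 0.865 − 0.09500/0.31862 = 0.56684.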